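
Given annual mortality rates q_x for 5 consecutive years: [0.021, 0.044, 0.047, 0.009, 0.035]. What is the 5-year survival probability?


p_k = 1 - q_k for each year
Survival = product of (1 - q_k)
= 0.979 * 0.956 * 0.953 * 0.991 * 0.965
= 0.853


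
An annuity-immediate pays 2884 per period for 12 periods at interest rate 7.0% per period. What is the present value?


PV = PMT * (1 - (1+i)^(-n)) / i
= 2884 * (1 - (1+0.07)^(-12)) / 0.07
= 2884 * (1 - 0.444012) / 0.07
= 2884 * 7.942686
= 22906.7073


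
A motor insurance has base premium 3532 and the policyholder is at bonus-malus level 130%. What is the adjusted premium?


adjusted = base * BM_level / 100
= 3532 * 130 / 100
= 3532 * 1.3
= 4591.6


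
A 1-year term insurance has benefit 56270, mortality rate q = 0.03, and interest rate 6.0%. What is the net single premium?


NSP = benefit * q * v
v = 1/(1+i) = 0.943396
NSP = 56270 * 0.03 * 0.943396
= 1592.5472


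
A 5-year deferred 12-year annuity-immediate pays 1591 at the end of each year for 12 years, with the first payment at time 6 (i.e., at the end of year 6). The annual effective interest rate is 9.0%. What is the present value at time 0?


PV at time 5 of the 12-year annuity-immediate:
a_n = 1591 * (1-(1+0.09)^(-12))/0.09 = 11392.7139
Discount back 5 years to time 0:
PV = 11392.7139 * (1+0.09)^(-5)
= 11392.7139 * 0.649931
= 7404.4823


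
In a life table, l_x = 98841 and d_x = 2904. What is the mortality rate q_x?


q_x = d_x / l_x
= 2904 / 98841
= 0.0294


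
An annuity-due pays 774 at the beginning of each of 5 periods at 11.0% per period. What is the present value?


PV_due = PMT * (1-(1+i)^(-n))/i * (1+i)
PV_immediate = 2860.6243
PV_due = 2860.6243 * 1.11
= 3175.293


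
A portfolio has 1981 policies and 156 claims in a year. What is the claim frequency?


frequency = claims / policies
= 156 / 1981
= 0.0787


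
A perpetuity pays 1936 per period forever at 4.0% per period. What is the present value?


PV = PMT / i
= 1936 / 0.04
= 48400.0


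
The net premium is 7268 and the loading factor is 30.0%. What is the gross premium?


Gross = net * (1 + loading)
= 7268 * (1 + 0.3)
= 7268 * 1.3
= 9448.4


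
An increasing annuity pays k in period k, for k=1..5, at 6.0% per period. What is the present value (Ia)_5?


(Ia)_n = sum_{k=1}^{n} k * v^k, v = 1/(1+i)
v = 0.943396
Sum computed term by term:
(Ia)_5 = 12.1469


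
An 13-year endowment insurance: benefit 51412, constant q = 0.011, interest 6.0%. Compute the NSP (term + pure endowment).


Term component = 4730.9835
Pure endowment = 13_p_x * v^13 * benefit = 0.866068 * 0.468839 * 51412 = 20875.6516
NSP = 25606.6352


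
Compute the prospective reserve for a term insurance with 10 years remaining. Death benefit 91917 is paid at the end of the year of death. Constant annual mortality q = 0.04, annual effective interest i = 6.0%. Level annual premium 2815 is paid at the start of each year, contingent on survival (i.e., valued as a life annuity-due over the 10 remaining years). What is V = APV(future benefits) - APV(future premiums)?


v = 1/(1+i) = 0.943396
APV(future benefits) per unit = sum_{k=0}^{9} k_p_x * q * v^(k+1) = 0.251504
APV(future benefits) = 91917 * 0.251504 = 23117.5273
Life annuity-due factor ä_{x:10} = sum_{k=0}^{9} k_p_x * v^k = 6.664866
APV(future premiums) = 2815 * 6.664866 = 18761.5973
V = 23117.5273 - 18761.5973
= 4355.93


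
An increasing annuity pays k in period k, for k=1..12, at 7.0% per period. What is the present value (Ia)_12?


(Ia)_n = sum_{k=1}^{n} k * v^k, v = 1/(1+i)
v = 0.934579
Sum computed term by term:
(Ia)_12 = 45.2933


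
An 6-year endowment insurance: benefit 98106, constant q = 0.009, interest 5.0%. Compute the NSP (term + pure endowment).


Term component = 4387.5988
Pure endowment = 6_p_x * v^6 * benefit = 0.947201 * 0.746215 * 98106 = 69342.8523
NSP = 73730.4511


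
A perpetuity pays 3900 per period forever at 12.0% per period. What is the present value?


PV = PMT / i
= 3900 / 0.12
= 32500.0


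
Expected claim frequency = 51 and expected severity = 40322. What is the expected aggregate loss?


E[S] = E[N] * E[X]
= 51 * 40322
= 2.0564e+06


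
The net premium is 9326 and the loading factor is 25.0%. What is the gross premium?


Gross = net * (1 + loading)
= 9326 * (1 + 0.25)
= 9326 * 1.25
= 11657.5


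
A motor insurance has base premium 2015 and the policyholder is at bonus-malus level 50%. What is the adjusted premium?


adjusted = base * BM_level / 100
= 2015 * 50 / 100
= 2015 * 0.5
= 1007.5


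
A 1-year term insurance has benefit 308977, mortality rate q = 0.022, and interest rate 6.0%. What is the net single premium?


NSP = benefit * q * v
v = 1/(1+i) = 0.943396
NSP = 308977 * 0.022 * 0.943396
= 6412.7302


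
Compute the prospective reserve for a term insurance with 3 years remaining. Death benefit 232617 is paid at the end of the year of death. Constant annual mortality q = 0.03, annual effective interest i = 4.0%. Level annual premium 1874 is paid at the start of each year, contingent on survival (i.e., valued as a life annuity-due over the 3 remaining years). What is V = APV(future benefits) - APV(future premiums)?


v = 1/(1+i) = 0.961538
APV(future benefits) per unit = sum_{k=0}^{2} k_p_x * q * v^(k+1) = 0.080844
APV(future benefits) = 232617 * 0.080844 = 18805.7911
Life annuity-due factor ä_{x:3} = sum_{k=0}^{2} k_p_x * v^k = 2.802607
APV(future premiums) = 1874 * 2.802607 = 5252.086
V = 18805.7911 - 5252.086
= 13553.7051


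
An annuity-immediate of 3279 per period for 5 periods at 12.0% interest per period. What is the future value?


FV = PMT * ((1+i)^n - 1) / i
= 3279 * ((1.12)^5 - 1) / 0.12
= 3279 * (1.762342 - 1) / 0.12
= 20830.9865


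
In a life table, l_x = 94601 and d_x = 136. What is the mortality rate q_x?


q_x = d_x / l_x
= 136 / 94601
= 0.0014


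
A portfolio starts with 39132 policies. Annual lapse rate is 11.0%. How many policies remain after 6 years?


remaining = initial * (1 - lapse)^years
= 39132 * (1 - 0.11)^6
= 39132 * 0.496981
= 19447.8719


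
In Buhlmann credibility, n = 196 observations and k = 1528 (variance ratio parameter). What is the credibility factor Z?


Z = n / (n + k)
= 196 / (196 + 1528)
= 196 / 1724
= 0.1137


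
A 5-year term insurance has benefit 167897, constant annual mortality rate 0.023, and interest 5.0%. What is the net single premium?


NSP = benefit * sum_{k=0}^{n-1} k_p_x * q * v^(k+1)
With constant q=0.023, v=0.952381
Sum = 0.095317
NSP = 167897 * 0.095317
= 16003.4838


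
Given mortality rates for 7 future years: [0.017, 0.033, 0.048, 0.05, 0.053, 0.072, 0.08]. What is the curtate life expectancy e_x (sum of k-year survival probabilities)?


e_x = sum_{k=1}^{n} k_p_x
k_p_x values:
  1_p_x = 0.983
  2_p_x = 0.950561
  3_p_x = 0.904934
  4_p_x = 0.859687
  5_p_x = 0.814124
  6_p_x = 0.755507
  7_p_x = 0.695066
e_x = 5.9629


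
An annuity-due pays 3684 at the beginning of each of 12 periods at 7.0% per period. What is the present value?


PV_due = PMT * (1-(1+i)^(-n))/i * (1+i)
PV_immediate = 29260.8563
PV_due = 29260.8563 * 1.07
= 31309.1163


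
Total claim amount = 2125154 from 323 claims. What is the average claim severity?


severity = total / number
= 2125154 / 323
= 6579.4241


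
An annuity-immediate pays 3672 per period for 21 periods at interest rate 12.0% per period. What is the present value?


PV = PMT * (1 - (1+i)^(-n)) / i
= 3672 * (1 - (1+0.12)^(-21)) / 0.12
= 3672 * (1 - 0.09256) / 0.12
= 3672 * 7.562003
= 27767.6759


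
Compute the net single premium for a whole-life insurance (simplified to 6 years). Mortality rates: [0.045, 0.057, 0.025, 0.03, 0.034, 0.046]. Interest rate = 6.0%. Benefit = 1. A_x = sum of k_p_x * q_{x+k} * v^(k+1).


v = 0.943396
Year 0: k_p_x=1.0, q=0.045, term=0.042453
Year 1: k_p_x=0.955, q=0.057, term=0.048447
Year 2: k_p_x=0.900565, q=0.025, term=0.018903
Year 3: k_p_x=0.878051, q=0.03, term=0.020865
Year 4: k_p_x=0.851709, q=0.034, term=0.021639
Year 5: k_p_x=0.822751, q=0.046, term=0.02668
A_x = 0.179


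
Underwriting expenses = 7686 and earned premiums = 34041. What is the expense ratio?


Expense ratio = expenses / premiums
= 7686 / 34041
= 0.2258


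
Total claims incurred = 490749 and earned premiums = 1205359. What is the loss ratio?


Loss ratio = claims / premiums
= 490749 / 1205359
= 0.4071


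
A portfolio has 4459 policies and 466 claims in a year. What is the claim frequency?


frequency = claims / policies
= 466 / 4459
= 0.1045


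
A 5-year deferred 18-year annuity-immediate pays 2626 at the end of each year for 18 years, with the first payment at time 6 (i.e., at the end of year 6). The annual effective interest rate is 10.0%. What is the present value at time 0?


PV at time 5 of the 18-year annuity-immediate:
a_n = 2626 * (1-(1+0.1)^(-18))/0.1 = 21536.9082
Discount back 5 years to time 0:
PV = 21536.9082 * (1+0.1)^(-5)
= 21536.9082 * 0.620921
= 13372.7255


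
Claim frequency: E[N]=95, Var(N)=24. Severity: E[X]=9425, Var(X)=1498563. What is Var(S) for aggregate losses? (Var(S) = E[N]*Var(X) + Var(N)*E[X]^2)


Var(S) = E[N]*Var(X) + Var(N)*E[X]^2
= 95*1498563 + 24*9425^2
= 142363485 + 2131935000
= 2.2743e+09


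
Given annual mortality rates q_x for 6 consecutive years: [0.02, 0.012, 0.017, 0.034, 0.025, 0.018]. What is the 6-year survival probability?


p_k = 1 - q_k for each year
Survival = product of (1 - q_k)
= 0.98 * 0.988 * 0.983 * 0.966 * 0.975 * 0.982
= 0.8803


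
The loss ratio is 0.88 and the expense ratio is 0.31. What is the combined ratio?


Combined ratio = loss ratio + expense ratio
= 0.88 + 0.31
= 1.19


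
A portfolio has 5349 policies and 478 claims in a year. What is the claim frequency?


frequency = claims / policies
= 478 / 5349
= 0.0894


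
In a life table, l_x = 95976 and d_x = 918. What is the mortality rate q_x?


q_x = d_x / l_x
= 918 / 95976
= 0.0096


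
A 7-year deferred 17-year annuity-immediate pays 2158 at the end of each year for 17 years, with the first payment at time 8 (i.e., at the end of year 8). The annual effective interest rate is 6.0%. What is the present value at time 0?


PV at time 7 of the 17-year annuity-immediate:
a_n = 2158 * (1-(1+0.06)^(-17))/0.06 = 22609.9264
Discount back 7 years to time 0:
PV = 22609.9264 * (1+0.06)^(-7)
= 22609.9264 * 0.665057
= 15036.8924


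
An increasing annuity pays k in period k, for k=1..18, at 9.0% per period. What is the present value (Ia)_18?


(Ia)_n = sum_{k=1}^{n} k * v^k, v = 1/(1+i)
v = 0.917431
Sum computed term by term:
(Ia)_18 = 63.6416


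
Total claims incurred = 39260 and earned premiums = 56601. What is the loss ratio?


Loss ratio = claims / premiums
= 39260 / 56601
= 0.6936


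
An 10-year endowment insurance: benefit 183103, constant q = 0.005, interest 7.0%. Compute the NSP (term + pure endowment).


Term component = 6304.8935
Pure endowment = 10_p_x * v^10 * benefit = 0.95111 * 0.508349 * 183103 = 88529.5977
NSP = 94834.4912


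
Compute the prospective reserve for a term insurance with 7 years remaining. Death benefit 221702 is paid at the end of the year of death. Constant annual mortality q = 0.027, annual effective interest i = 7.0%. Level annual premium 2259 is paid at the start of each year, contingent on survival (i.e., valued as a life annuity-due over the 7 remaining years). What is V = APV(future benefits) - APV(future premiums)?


v = 1/(1+i) = 0.934579
APV(future benefits) per unit = sum_{k=0}^{6} k_p_x * q * v^(k+1) = 0.135232
APV(future benefits) = 221702 * 0.135232 = 29981.2308
Life annuity-due factor ä_{x:7} = sum_{k=0}^{6} k_p_x * v^k = 5.359199
APV(future premiums) = 2259 * 5.359199 = 12106.4299
V = 29981.2308 - 12106.4299
= 17874.8009


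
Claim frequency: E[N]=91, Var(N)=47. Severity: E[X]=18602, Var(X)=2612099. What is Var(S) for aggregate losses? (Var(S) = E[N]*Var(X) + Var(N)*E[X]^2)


Var(S) = E[N]*Var(X) + Var(N)*E[X]^2
= 91*2612099 + 47*18602^2
= 237701009 + 16263616988
= 1.6501e+10


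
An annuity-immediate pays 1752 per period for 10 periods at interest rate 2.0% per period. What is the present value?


PV = PMT * (1 - (1+i)^(-n)) / i
= 1752 * (1 - (1+0.02)^(-10)) / 0.02
= 1752 * (1 - 0.820348) / 0.02
= 1752 * 8.982585
= 15737.4889


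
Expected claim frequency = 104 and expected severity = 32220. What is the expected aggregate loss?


E[S] = E[N] * E[X]
= 104 * 32220
= 3.3509e+06


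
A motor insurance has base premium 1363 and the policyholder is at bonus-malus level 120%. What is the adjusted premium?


adjusted = base * BM_level / 100
= 1363 * 120 / 100
= 1363 * 1.2
= 1635.6


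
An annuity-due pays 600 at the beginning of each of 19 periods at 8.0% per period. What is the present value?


PV_due = PMT * (1-(1+i)^(-n))/i * (1+i)
PV_immediate = 5762.1595
PV_due = 5762.1595 * 1.08
= 6223.1323


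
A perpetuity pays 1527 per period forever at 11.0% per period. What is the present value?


PV = PMT / i
= 1527 / 0.11
= 13881.8182


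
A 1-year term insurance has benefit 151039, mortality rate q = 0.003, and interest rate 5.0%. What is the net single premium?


NSP = benefit * q * v
v = 1/(1+i) = 0.952381
NSP = 151039 * 0.003 * 0.952381
= 431.54


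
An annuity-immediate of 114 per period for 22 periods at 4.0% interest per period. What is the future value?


FV = PMT * ((1+i)^n - 1) / i
= 114 * ((1.04)^22 - 1) / 0.04
= 114 * (2.369919 - 1) / 0.04
= 3904.2686


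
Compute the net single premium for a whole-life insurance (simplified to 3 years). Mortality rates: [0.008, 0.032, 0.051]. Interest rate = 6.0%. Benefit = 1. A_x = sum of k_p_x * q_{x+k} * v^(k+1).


v = 0.943396
Year 0: k_p_x=1.0, q=0.008, term=0.007547
Year 1: k_p_x=0.992, q=0.032, term=0.028252
Year 2: k_p_x=0.960256, q=0.051, term=0.041119
A_x = 0.0769


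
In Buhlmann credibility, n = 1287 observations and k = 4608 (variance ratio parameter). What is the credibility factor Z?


Z = n / (n + k)
= 1287 / (1287 + 4608)
= 1287 / 5895
= 0.2183


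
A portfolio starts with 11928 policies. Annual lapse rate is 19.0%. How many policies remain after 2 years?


remaining = initial * (1 - lapse)^years
= 11928 * (1 - 0.19)^2
= 11928 * 0.6561
= 7825.9608


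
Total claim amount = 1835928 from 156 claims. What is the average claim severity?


severity = total / number
= 1835928 / 156
= 11768.7692


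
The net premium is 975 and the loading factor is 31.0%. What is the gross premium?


Gross = net * (1 + loading)
= 975 * (1 + 0.31)
= 975 * 1.31
= 1277.25


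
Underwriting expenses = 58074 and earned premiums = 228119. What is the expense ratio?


Expense ratio = expenses / premiums
= 58074 / 228119
= 0.2546


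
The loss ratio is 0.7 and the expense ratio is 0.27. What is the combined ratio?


Combined ratio = loss ratio + expense ratio
= 0.7 + 0.27
= 0.97


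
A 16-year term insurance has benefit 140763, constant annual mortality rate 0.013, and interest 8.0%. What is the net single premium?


NSP = benefit * sum_{k=0}^{n-1} k_p_x * q * v^(k+1)
With constant q=0.013, v=0.925926
Sum = 0.106691
NSP = 140763 * 0.106691
= 15018.0787


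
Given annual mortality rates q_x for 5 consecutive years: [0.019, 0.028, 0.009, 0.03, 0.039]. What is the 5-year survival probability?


p_k = 1 - q_k for each year
Survival = product of (1 - q_k)
= 0.981 * 0.972 * 0.991 * 0.97 * 0.961
= 0.8809


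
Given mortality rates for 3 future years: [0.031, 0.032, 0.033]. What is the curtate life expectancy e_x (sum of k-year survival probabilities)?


e_x = sum_{k=1}^{n} k_p_x
k_p_x values:
  1_p_x = 0.969
  2_p_x = 0.937992
  3_p_x = 0.907038
e_x = 2.814


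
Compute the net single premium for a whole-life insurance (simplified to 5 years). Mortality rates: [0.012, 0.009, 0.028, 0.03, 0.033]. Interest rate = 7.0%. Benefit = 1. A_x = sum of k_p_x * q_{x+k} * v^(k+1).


v = 0.934579
Year 0: k_p_x=1.0, q=0.012, term=0.011215
Year 1: k_p_x=0.988, q=0.009, term=0.007767
Year 2: k_p_x=0.979108, q=0.028, term=0.022379
Year 3: k_p_x=0.951693, q=0.03, term=0.021781
Year 4: k_p_x=0.923142, q=0.033, term=0.02172
A_x = 0.0849


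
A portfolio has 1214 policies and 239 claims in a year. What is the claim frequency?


frequency = claims / policies
= 239 / 1214
= 0.1969


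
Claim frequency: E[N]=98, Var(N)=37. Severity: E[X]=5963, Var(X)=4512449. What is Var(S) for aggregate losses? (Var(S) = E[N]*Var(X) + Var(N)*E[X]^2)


Var(S) = E[N]*Var(X) + Var(N)*E[X]^2
= 98*4512449 + 37*5963^2
= 442220002 + 1315622653
= 1.7578e+09


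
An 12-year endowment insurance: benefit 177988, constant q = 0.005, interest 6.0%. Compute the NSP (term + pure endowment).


Term component = 7284.3959
Pure endowment = 12_p_x * v^12 * benefit = 0.941623 * 0.496969 * 177988 = 83290.8528
NSP = 90575.2487


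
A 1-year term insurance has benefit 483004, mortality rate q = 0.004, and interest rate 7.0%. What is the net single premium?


NSP = benefit * q * v
v = 1/(1+i) = 0.934579
NSP = 483004 * 0.004 * 0.934579
= 1805.6224


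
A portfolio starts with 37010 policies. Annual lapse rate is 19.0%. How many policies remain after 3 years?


remaining = initial * (1 - lapse)^years
= 37010 * (1 - 0.19)^3
= 37010 * 0.531441
= 19668.6314


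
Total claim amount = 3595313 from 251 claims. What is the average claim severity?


severity = total / number
= 3595313 / 251
= 14323.9562


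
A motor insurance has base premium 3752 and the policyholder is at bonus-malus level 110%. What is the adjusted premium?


adjusted = base * BM_level / 100
= 3752 * 110 / 100
= 3752 * 1.1
= 4127.2


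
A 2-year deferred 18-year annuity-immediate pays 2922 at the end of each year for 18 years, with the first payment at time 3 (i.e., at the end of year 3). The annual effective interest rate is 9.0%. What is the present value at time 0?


PV at time 2 of the 18-year annuity-immediate:
a_n = 2922 * (1-(1+0.09)^(-18))/0.09 = 25583.9366
Discount back 2 years to time 0:
PV = 25583.9366 * (1+0.09)^(-2)
= 25583.9366 * 0.84168
= 21533.4876


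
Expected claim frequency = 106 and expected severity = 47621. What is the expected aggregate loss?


E[S] = E[N] * E[X]
= 106 * 47621
= 5.0478e+06


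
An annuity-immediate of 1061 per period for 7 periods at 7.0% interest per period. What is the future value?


FV = PMT * ((1+i)^n - 1) / i
= 1061 * ((1.07)^7 - 1) / 0.07
= 1061 * (1.605781 - 1) / 0.07
= 9181.9164


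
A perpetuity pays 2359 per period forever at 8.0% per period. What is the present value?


PV = PMT / i
= 2359 / 0.08
= 29487.5


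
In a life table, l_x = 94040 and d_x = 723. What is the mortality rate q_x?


q_x = d_x / l_x
= 723 / 94040
= 0.0077


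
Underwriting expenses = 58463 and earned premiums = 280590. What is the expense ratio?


Expense ratio = expenses / premiums
= 58463 / 280590
= 0.2084


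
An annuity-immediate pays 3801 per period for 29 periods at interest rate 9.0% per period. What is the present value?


PV = PMT * (1 - (1+i)^(-n)) / i
= 3801 * (1 - (1+0.09)^(-29)) / 0.09
= 3801 * (1 - 0.082155) / 0.09
= 3801 * 10.198283
= 38763.6733


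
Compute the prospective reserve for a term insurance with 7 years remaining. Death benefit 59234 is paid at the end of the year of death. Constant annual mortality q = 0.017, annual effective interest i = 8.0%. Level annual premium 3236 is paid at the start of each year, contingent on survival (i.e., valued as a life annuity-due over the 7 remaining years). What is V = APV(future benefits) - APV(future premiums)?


v = 1/(1+i) = 0.925926
APV(future benefits) per unit = sum_{k=0}^{6} k_p_x * q * v^(k+1) = 0.084562
APV(future benefits) = 59234 * 0.084562 = 5008.9619
Life annuity-due factor ä_{x:7} = sum_{k=0}^{6} k_p_x * v^k = 5.372192
APV(future premiums) = 3236 * 5.372192 = 17384.4124
V = 5008.9619 - 17384.4124
= -12375.4505


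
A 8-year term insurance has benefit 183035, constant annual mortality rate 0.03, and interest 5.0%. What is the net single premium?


NSP = benefit * sum_{k=0}^{n-1} k_p_x * q * v^(k+1)
With constant q=0.03, v=0.952381
Sum = 0.176074
NSP = 183035 * 0.176074
= 32227.7717


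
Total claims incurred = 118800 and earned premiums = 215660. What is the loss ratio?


Loss ratio = claims / premiums
= 118800 / 215660
= 0.5509


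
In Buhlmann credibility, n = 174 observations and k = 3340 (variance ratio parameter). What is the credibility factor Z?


Z = n / (n + k)
= 174 / (174 + 3340)
= 174 / 3514
= 0.0495


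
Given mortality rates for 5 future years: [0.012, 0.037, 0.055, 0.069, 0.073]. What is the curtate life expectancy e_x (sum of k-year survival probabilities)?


e_x = sum_{k=1}^{n} k_p_x
k_p_x values:
  1_p_x = 0.988
  2_p_x = 0.951444
  3_p_x = 0.899115
  4_p_x = 0.837076
  5_p_x = 0.775969
e_x = 4.4516


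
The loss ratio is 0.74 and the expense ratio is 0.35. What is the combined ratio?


Combined ratio = loss ratio + expense ratio
= 0.74 + 0.35
= 1.09


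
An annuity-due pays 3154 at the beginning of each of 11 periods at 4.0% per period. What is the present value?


PV_due = PMT * (1-(1+i)^(-n))/i * (1+i)
PV_immediate = 27630.5435
PV_due = 27630.5435 * 1.04
= 28735.7653


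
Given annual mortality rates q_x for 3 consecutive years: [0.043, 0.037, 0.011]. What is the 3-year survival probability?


p_k = 1 - q_k for each year
Survival = product of (1 - q_k)
= 0.957 * 0.963 * 0.989
= 0.9115


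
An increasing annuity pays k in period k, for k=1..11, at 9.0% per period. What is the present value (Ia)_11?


(Ia)_n = sum_{k=1}^{n} k * v^k, v = 1/(1+i)
v = 0.917431
Sum computed term by term:
(Ia)_11 = 35.0533


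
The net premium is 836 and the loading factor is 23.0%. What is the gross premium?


Gross = net * (1 + loading)
= 836 * (1 + 0.23)
= 836 * 1.23
= 1028.28


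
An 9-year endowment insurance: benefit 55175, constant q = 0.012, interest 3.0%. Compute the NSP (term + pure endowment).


Term component = 4926.2201
Pure endowment = 9_p_x * v^9 * benefit = 0.897041 * 0.766417 * 55175 = 37933.2297
NSP = 42859.4498


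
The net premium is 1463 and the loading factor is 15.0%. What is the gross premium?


Gross = net * (1 + loading)
= 1463 * (1 + 0.15)
= 1463 * 1.15
= 1682.45


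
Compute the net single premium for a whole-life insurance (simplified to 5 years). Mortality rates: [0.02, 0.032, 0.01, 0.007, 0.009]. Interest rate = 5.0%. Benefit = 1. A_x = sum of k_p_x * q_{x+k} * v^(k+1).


v = 0.952381
Year 0: k_p_x=1.0, q=0.02, term=0.019048
Year 1: k_p_x=0.98, q=0.032, term=0.028444
Year 2: k_p_x=0.94864, q=0.01, term=0.008195
Year 3: k_p_x=0.939154, q=0.007, term=0.005409
Year 4: k_p_x=0.93258, q=0.009, term=0.006576
A_x = 0.0677


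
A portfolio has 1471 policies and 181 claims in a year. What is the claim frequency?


frequency = claims / policies
= 181 / 1471
= 0.123


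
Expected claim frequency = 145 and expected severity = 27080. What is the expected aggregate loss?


E[S] = E[N] * E[X]
= 145 * 27080
= 3.9266e+06


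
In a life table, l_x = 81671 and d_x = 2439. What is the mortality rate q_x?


q_x = d_x / l_x
= 2439 / 81671
= 0.0299


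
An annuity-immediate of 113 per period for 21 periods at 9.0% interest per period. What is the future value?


FV = PMT * ((1+i)^n - 1) / i
= 113 * ((1.09)^21 - 1) / 0.09
= 113 * (6.108808 - 1) / 0.09
= 6414.3919


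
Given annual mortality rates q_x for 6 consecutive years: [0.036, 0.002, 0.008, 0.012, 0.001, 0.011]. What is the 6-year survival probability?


p_k = 1 - q_k for each year
Survival = product of (1 - q_k)
= 0.964 * 0.998 * 0.992 * 0.988 * 0.999 * 0.989
= 0.9316


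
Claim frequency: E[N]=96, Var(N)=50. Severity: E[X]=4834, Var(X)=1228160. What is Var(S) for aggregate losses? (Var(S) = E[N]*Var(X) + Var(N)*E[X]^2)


Var(S) = E[N]*Var(X) + Var(N)*E[X]^2
= 96*1228160 + 50*4834^2
= 117903360 + 1168377800
= 1.2863e+09


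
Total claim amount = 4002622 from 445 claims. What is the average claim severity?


severity = total / number
= 4002622 / 445
= 8994.6562


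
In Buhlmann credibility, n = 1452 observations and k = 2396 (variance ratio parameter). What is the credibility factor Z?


Z = n / (n + k)
= 1452 / (1452 + 2396)
= 1452 / 3848
= 0.3773


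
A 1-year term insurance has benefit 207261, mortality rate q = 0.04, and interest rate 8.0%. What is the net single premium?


NSP = benefit * q * v
v = 1/(1+i) = 0.925926
NSP = 207261 * 0.04 * 0.925926
= 7676.3333


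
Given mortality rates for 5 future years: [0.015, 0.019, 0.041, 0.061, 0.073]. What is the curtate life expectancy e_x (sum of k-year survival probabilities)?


e_x = sum_{k=1}^{n} k_p_x
k_p_x values:
  1_p_x = 0.985
  2_p_x = 0.966285
  3_p_x = 0.926667
  4_p_x = 0.870141
  5_p_x = 0.80662
e_x = 4.5547


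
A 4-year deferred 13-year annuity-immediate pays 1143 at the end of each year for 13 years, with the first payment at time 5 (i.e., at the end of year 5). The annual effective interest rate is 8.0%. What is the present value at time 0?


PV at time 4 of the 13-year annuity-immediate:
a_n = 1143 * (1-(1+0.08)^(-13))/0.08 = 9034.0159
Discount back 4 years to time 0:
PV = 9034.0159 * (1+0.08)^(-4)
= 9034.0159 * 0.73503
= 6640.2714


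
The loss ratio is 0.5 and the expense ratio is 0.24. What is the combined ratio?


Combined ratio = loss ratio + expense ratio
= 0.5 + 0.24
= 0.74


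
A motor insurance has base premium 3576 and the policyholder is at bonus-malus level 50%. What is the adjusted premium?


adjusted = base * BM_level / 100
= 3576 * 50 / 100
= 3576 * 0.5
= 1788.0


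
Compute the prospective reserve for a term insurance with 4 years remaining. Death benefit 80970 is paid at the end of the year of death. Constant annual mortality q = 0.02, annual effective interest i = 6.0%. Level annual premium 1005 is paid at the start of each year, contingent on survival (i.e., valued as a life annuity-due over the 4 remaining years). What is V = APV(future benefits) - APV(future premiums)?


v = 1/(1+i) = 0.943396
APV(future benefits) per unit = sum_{k=0}^{3} k_p_x * q * v^(k+1) = 0.06735
APV(future benefits) = 80970 * 0.06735 = 5453.2895
Life annuity-due factor ä_{x:4} = sum_{k=0}^{3} k_p_x * v^k = 3.569524
APV(future premiums) = 1005 * 3.569524 = 3587.3715
V = 5453.2895 - 3587.3715
= 1865.9181


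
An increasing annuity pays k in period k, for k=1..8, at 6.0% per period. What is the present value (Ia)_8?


(Ia)_n = sum_{k=1}^{n} k * v^k, v = 1/(1+i)
v = 0.943396
Sum computed term by term:
(Ia)_8 = 26.0514


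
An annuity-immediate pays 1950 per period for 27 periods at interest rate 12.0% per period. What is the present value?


PV = PMT * (1 - (1+i)^(-n)) / i
= 1950 * (1 - (1+0.12)^(-27)) / 0.12
= 1950 * (1 - 0.046894) / 0.12
= 1950 * 7.942554
= 15487.9793


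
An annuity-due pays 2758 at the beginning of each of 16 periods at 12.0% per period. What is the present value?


PV_due = PMT * (1-(1+i)^(-n))/i * (1+i)
PV_immediate = 19234.2538
PV_due = 19234.2538 * 1.12
= 21542.3643


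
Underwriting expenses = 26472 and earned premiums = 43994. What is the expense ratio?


Expense ratio = expenses / premiums
= 26472 / 43994
= 0.6017


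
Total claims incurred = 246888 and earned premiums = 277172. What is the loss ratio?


Loss ratio = claims / premiums
= 246888 / 277172
= 0.8907


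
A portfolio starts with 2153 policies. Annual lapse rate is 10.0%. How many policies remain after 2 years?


remaining = initial * (1 - lapse)^years
= 2153 * (1 - 0.1)^2
= 2153 * 0.81
= 1743.93


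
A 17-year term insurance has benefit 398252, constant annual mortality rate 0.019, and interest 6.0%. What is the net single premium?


NSP = benefit * sum_{k=0}^{n-1} k_p_x * q * v^(k+1)
With constant q=0.019, v=0.943396
Sum = 0.176045
NSP = 398252 * 0.176045
= 70110.2338


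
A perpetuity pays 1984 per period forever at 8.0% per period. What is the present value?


PV = PMT / i
= 1984 / 0.08
= 24800.0


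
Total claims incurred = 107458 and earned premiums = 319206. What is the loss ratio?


Loss ratio = claims / premiums
= 107458 / 319206
= 0.3366


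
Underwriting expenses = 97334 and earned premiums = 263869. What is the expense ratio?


Expense ratio = expenses / premiums
= 97334 / 263869
= 0.3689


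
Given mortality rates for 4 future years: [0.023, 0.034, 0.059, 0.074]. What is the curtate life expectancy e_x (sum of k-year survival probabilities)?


e_x = sum_{k=1}^{n} k_p_x
k_p_x values:
  1_p_x = 0.977
  2_p_x = 0.943782
  3_p_x = 0.888099
  4_p_x = 0.82238
e_x = 3.6313


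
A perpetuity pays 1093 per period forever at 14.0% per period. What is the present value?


PV = PMT / i
= 1093 / 0.14
= 7807.1429


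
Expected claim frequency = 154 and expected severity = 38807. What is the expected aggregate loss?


E[S] = E[N] * E[X]
= 154 * 38807
= 5.9763e+06


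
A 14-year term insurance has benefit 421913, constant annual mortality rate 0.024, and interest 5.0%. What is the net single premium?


NSP = benefit * sum_{k=0}^{n-1} k_p_x * q * v^(k+1)
With constant q=0.024, v=0.952381
Sum = 0.207744
NSP = 421913 * 0.207744
= 87649.7218


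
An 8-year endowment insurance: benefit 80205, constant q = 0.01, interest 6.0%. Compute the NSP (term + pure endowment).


Term component = 4824.4289
Pure endowment = 8_p_x * v^8 * benefit = 0.922745 * 0.627412 * 80205 = 46433.9979
NSP = 51258.4268


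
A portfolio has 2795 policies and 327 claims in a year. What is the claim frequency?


frequency = claims / policies
= 327 / 2795
= 0.117


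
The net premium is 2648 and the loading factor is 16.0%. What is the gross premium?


Gross = net * (1 + loading)
= 2648 * (1 + 0.16)
= 2648 * 1.16
= 3071.68


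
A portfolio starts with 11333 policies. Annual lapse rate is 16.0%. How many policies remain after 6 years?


remaining = initial * (1 - lapse)^years
= 11333 * (1 - 0.16)^6
= 11333 * 0.351298
= 3981.2606


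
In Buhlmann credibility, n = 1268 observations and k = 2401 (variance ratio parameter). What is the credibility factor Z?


Z = n / (n + k)
= 1268 / (1268 + 2401)
= 1268 / 3669
= 0.3456


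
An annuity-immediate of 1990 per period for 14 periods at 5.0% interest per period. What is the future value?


FV = PMT * ((1+i)^n - 1) / i
= 1990 * ((1.05)^14 - 1) / 0.05
= 1990 * (1.979932 - 1) / 0.05
= 39001.2777


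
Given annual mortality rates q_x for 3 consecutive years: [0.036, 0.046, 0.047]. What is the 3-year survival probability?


p_k = 1 - q_k for each year
Survival = product of (1 - q_k)
= 0.964 * 0.954 * 0.953
= 0.8764


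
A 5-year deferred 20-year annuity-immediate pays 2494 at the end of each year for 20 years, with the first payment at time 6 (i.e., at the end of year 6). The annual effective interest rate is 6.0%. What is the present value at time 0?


PV at time 5 of the 20-year annuity-immediate:
a_n = 2494 * (1-(1+0.06)^(-20))/0.06 = 28605.9835
Discount back 5 years to time 0:
PV = 28605.9835 * (1+0.06)^(-5)
= 28605.9835 * 0.747258
= 21376.055


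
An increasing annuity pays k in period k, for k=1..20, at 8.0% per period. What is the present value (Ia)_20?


(Ia)_n = sum_{k=1}^{n} k * v^k, v = 1/(1+i)
v = 0.925926
Sum computed term by term:
(Ia)_20 = 78.9079


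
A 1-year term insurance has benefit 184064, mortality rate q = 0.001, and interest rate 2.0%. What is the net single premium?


NSP = benefit * q * v
v = 1/(1+i) = 0.980392
NSP = 184064 * 0.001 * 0.980392
= 180.4549


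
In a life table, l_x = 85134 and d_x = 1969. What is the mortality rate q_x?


q_x = d_x / l_x
= 1969 / 85134
= 0.0231


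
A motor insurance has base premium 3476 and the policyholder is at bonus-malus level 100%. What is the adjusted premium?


adjusted = base * BM_level / 100
= 3476 * 100 / 100
= 3476 * 1.0
= 3476.0


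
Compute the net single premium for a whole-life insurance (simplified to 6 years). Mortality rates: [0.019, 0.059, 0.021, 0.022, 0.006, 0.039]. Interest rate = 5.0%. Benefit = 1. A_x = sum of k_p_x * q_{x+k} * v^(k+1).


v = 0.952381
Year 0: k_p_x=1.0, q=0.019, term=0.018095
Year 1: k_p_x=0.981, q=0.059, term=0.052498
Year 2: k_p_x=0.923121, q=0.021, term=0.016746
Year 3: k_p_x=0.903735, q=0.022, term=0.016357
Year 4: k_p_x=0.883853, q=0.006, term=0.004155
Year 5: k_p_x=0.87855, q=0.039, term=0.025568
A_x = 0.1334


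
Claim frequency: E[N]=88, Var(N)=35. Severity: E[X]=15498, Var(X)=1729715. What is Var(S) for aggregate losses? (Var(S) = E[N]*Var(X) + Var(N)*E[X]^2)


Var(S) = E[N]*Var(X) + Var(N)*E[X]^2
= 88*1729715 + 35*15498^2
= 152214920 + 8406580140
= 8.5588e+09


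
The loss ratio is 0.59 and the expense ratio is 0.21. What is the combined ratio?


Combined ratio = loss ratio + expense ratio
= 0.59 + 0.21
= 0.8


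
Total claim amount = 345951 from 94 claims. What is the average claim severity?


severity = total / number
= 345951 / 94
= 3680.3298


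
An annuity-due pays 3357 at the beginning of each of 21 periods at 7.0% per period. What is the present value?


PV_due = PMT * (1-(1+i)^(-n))/i * (1+i)
PV_immediate = 36374.8653
PV_due = 36374.8653 * 1.07
= 38921.1058


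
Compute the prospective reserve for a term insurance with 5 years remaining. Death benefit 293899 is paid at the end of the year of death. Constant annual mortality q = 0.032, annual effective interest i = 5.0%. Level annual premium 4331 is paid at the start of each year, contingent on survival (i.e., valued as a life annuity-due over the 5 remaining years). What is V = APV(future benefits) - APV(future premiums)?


v = 1/(1+i) = 0.952381
APV(future benefits) per unit = sum_{k=0}^{4} k_p_x * q * v^(k+1) = 0.130368
APV(future benefits) = 293899 * 0.130368 = 38314.9533
Life annuity-due factor ä_{x:5} = sum_{k=0}^{4} k_p_x * v^k = 4.277692
APV(future premiums) = 4331 * 4.277692 = 18526.6841
V = 38314.9533 - 18526.6841
= 19788.2692


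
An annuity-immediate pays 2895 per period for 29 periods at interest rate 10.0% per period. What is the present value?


PV = PMT * (1 - (1+i)^(-n)) / i
= 2895 * (1 - (1+0.1)^(-29)) / 0.1
= 2895 * (1 - 0.063039) / 0.1
= 2895 * 9.369606
= 27125.0091


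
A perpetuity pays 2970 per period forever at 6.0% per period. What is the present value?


PV = PMT / i
= 2970 / 0.06
= 49500.0


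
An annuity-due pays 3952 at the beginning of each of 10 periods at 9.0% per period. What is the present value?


PV_due = PMT * (1-(1+i)^(-n))/i * (1+i)
PV_immediate = 25362.5832
PV_due = 25362.5832 * 1.09
= 27645.2157


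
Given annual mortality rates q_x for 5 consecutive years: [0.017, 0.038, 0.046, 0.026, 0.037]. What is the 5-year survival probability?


p_k = 1 - q_k for each year
Survival = product of (1 - q_k)
= 0.983 * 0.962 * 0.954 * 0.974 * 0.963
= 0.8462


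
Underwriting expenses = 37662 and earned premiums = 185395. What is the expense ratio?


Expense ratio = expenses / premiums
= 37662 / 185395
= 0.2031


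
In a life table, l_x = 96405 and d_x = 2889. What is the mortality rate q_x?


q_x = d_x / l_x
= 2889 / 96405
= 0.03


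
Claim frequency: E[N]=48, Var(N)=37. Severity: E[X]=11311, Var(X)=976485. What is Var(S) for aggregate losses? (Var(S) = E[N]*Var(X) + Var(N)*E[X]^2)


Var(S) = E[N]*Var(X) + Var(N)*E[X]^2
= 48*976485 + 37*11311^2
= 46871280 + 4733732677
= 4.7806e+09


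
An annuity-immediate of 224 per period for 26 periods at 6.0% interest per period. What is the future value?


FV = PMT * ((1+i)^n - 1) / i
= 224 * ((1.06)^26 - 1) / 0.06
= 224 * (4.549383 - 1) / 0.06
= 13251.0297


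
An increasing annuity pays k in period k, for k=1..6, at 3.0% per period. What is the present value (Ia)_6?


(Ia)_n = sum_{k=1}^{n} k * v^k, v = 1/(1+i)
v = 0.970874
Sum computed term by term:
(Ia)_6 = 18.4934


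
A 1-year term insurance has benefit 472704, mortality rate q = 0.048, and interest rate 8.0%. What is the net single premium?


NSP = benefit * q * v
v = 1/(1+i) = 0.925926
NSP = 472704 * 0.048 * 0.925926
= 21009.0667


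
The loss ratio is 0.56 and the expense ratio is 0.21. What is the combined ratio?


Combined ratio = loss ratio + expense ratio
= 0.56 + 0.21
= 0.77


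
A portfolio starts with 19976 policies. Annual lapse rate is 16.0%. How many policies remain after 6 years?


remaining = initial * (1 - lapse)^years
= 19976 * (1 - 0.16)^6
= 19976 * 0.351298
= 7017.5295


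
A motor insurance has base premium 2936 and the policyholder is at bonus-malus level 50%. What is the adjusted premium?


adjusted = base * BM_level / 100
= 2936 * 50 / 100
= 2936 * 0.5
= 1468.0


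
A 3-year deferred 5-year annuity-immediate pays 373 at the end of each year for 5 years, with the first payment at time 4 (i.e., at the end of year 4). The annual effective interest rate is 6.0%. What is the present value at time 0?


PV at time 3 of the 5-year annuity-immediate:
a_n = 373 * (1-(1+0.06)^(-5))/0.06 = 1571.2117
Discount back 3 years to time 0:
PV = 1571.2117 * (1+0.06)^(-3)
= 1571.2117 * 0.839619
= 1319.2196


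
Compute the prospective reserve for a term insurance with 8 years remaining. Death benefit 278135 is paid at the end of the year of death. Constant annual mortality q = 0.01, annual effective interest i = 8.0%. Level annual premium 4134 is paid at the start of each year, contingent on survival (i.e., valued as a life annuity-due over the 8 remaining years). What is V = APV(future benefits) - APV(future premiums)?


v = 1/(1+i) = 0.925926
APV(future benefits) per unit = sum_{k=0}^{7} k_p_x * q * v^(k+1) = 0.055719
APV(future benefits) = 278135 * 0.055719 = 15497.3655
Life annuity-due factor ä_{x:8} = sum_{k=0}^{7} k_p_x * v^k = 6.017637
APV(future premiums) = 4134 * 6.017637 = 24876.9115
V = 15497.3655 - 24876.9115
= -9379.546


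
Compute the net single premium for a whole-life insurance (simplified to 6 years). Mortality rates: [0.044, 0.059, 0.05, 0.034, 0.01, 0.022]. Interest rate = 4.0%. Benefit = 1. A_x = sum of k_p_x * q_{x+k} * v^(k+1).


v = 0.961538
Year 0: k_p_x=1.0, q=0.044, term=0.042308
Year 1: k_p_x=0.956, q=0.059, term=0.052149
Year 2: k_p_x=0.899596, q=0.05, term=0.039987
Year 3: k_p_x=0.854616, q=0.034, term=0.024838
Year 4: k_p_x=0.825559, q=0.01, term=0.006785
Year 5: k_p_x=0.817304, q=0.022, term=0.01421
A_x = 0.1803


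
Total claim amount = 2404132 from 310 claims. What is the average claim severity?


severity = total / number
= 2404132 / 310
= 7755.2645


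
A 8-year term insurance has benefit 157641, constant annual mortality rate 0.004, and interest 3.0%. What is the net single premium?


NSP = benefit * sum_{k=0}^{n-1} k_p_x * q * v^(k+1)
With constant q=0.004, v=0.970874
Sum = 0.027706
NSP = 157641 * 0.027706
= 4367.6019


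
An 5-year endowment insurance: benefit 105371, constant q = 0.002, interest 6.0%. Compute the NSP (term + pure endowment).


Term component = 884.3842
Pure endowment = 5_p_x * v^5 * benefit = 0.99004 * 0.747258 * 105371 = 77955.0908
NSP = 78839.475


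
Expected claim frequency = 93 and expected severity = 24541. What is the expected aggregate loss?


E[S] = E[N] * E[X]
= 93 * 24541
= 2.2823e+06


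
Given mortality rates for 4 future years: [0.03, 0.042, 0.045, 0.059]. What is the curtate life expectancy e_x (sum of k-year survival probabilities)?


e_x = sum_{k=1}^{n} k_p_x
k_p_x values:
  1_p_x = 0.97
  2_p_x = 0.92926
  3_p_x = 0.887443
  4_p_x = 0.835084
e_x = 3.6218


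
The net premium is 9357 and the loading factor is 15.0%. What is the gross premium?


Gross = net * (1 + loading)
= 9357 * (1 + 0.15)
= 9357 * 1.15
= 10760.55
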